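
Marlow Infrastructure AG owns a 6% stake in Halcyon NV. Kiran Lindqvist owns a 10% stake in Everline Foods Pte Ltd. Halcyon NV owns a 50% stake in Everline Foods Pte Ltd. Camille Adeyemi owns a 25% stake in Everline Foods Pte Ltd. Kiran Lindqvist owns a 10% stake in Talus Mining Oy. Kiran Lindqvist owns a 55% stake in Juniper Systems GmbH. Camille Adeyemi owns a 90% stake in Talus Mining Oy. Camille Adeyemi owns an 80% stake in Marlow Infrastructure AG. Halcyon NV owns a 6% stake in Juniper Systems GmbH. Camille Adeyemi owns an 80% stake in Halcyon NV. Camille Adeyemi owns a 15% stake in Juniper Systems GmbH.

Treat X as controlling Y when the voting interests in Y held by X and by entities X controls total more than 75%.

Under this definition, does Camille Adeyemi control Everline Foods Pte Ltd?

Camille holds 80% of Marlow, so Camille controls Marlow.
Camille and Marlow together hold 80% + 6% = 86% of Halcyon, so Camille controls Halcyon.
Camille holds 90% of Talus, so Camille controls Talus.
In Everline, Camille's side holds only 25% + 50% = 75%, not > 75%.
So Camille does not control Everline.

No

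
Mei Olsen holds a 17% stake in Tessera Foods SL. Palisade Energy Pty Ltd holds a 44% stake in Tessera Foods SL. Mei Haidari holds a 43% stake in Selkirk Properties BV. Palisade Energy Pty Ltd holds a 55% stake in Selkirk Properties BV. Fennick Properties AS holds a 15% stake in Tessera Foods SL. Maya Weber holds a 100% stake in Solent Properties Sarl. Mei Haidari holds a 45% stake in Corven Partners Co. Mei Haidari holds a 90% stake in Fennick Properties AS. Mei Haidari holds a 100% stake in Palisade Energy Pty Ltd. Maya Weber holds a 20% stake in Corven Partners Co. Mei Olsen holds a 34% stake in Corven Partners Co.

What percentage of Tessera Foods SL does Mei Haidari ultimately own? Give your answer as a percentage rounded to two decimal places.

57.50%

Mei Haidari reaches Tessera along 2 paths.
Via Fennick: 90% × 15% = 13.5%.
Via Palisade: 100% × 44% = 44%.
Total: 13.5% + 44% = 57.5%.
Rounded: 57.50%.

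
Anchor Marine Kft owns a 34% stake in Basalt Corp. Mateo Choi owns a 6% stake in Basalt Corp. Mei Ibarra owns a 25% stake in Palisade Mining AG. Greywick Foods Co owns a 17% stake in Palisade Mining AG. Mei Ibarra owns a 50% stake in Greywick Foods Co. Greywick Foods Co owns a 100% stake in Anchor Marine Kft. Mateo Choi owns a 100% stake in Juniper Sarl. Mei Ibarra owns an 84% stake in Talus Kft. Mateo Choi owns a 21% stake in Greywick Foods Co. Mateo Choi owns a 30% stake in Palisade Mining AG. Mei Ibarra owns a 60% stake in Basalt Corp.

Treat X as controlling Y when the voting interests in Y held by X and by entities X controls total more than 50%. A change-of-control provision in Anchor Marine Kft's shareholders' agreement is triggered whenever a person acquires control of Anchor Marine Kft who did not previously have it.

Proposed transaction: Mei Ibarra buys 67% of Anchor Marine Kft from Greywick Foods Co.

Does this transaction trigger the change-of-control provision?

Yes

The purchase adds only to Mei's holdings (Greywick's stake shrinks), so Mei is the only person who could newly come to control Anchor.
Mei holds 84% of Talus, so Mei controls Talus.
Mei holds 60% of Basalt, so Mei controls Basalt.
Neither Mei nor any entity Mei controls holds any voting interest in Anchor.
So before the transaction, Mei does not control Anchor.
After the purchase, Mei holds 67% of Anchor directly, and Greywick's stake falls to 33%.
Mei holds 67% of Anchor, so Mei controls Anchor.
Mei did not control Anchor before and does after, so the clause is triggered.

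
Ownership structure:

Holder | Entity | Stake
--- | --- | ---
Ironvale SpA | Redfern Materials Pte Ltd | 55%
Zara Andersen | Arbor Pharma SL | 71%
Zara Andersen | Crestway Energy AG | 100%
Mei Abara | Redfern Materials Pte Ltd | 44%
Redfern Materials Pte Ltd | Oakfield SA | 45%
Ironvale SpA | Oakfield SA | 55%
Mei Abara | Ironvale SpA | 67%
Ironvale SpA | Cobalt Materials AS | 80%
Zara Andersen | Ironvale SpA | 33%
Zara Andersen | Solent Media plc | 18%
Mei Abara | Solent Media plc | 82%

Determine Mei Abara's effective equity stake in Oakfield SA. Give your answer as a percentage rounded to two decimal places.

73.23%

Mei reaches Oakfield along 3 paths.
Via Redfern: 44% × 45% = 19.8%.
Via Ironvale → Redfern: 67% × 55% × 45% = 16.5825%.
Via Ironvale: 67% × 55% = 36.85%.
Total: 19.8% + 16.5825% + 36.85% = 73.2325%.
Rounded: 73.23%.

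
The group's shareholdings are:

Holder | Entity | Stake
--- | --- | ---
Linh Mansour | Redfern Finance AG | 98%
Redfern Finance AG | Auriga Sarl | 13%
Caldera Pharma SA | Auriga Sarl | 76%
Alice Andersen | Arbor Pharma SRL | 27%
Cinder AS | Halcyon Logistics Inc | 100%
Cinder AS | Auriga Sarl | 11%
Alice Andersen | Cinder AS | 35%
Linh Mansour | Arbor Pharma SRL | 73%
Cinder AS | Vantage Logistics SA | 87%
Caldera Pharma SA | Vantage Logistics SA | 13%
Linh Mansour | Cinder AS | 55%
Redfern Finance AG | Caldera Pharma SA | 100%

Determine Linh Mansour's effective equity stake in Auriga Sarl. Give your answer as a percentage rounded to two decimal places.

Linh reaches Auriga along 3 paths.
Via Redfern: 98% × 13% = 12.74%.
Via Redfern → Caldera: 98% × 100% × 76% = 74.48%.
Via Cinder: 55% × 11% = 6.05%.
Total: 12.74% + 74.48% + 6.05% = 93.27%.

93.27%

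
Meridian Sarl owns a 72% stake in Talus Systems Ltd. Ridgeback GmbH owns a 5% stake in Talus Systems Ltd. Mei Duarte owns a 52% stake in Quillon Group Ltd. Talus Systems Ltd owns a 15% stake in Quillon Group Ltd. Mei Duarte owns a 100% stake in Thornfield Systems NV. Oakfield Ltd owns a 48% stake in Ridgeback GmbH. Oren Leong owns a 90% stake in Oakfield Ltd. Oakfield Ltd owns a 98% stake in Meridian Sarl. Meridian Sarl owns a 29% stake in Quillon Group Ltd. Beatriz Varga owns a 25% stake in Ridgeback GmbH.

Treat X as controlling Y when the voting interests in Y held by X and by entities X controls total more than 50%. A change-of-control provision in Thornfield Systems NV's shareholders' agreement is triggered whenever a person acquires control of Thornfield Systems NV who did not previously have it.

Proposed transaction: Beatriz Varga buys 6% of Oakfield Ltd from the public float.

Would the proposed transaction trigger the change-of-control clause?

No

The purchase changes only Beatriz's holdings, so Beatriz is the only person who could newly come to control Thornfield.
Beatriz's largest direct stake is 25% in Ridgeback, which does not meet the threshold, so Beatriz controls no company.
Neither Beatriz nor any entity Beatriz controls holds any voting interest in Thornfield.
So before the transaction, Beatriz does not control Thornfield.
After the purchase, Beatriz holds 6% of Oakfield directly.
Beatriz's side now holds 6% of Oakfield, not > 50%, so Beatriz still does not control Oakfield.
After the transaction, neither Beatriz nor any entity Beatriz controls holds a voting interest in Thornfield, so Beatriz still does not control it.
No new person acquires control, so the clause is not triggered.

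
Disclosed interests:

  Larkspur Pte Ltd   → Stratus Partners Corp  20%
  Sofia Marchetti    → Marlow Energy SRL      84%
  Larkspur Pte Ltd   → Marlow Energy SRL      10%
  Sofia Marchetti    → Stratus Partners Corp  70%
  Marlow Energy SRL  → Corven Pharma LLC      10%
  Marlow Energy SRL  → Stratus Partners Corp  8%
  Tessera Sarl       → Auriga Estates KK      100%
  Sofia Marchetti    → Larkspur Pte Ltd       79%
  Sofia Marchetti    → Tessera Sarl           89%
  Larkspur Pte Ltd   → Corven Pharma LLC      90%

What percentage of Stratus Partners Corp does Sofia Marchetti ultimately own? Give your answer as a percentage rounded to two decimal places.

93.15%

Sofia reaches Stratus along 4 paths.
Via Larkspur → Marlow: 79% × 10% × 8% = 0.632%.
Via Marlow: 84% × 8% = 6.72%.
Direct stake: 70% = 70%.
Via Larkspur: 79% × 20% = 15.8%.
Total: 0.632% + 6.72% + 70% + 15.8% = 93.152%.
Rounded: 93.15%.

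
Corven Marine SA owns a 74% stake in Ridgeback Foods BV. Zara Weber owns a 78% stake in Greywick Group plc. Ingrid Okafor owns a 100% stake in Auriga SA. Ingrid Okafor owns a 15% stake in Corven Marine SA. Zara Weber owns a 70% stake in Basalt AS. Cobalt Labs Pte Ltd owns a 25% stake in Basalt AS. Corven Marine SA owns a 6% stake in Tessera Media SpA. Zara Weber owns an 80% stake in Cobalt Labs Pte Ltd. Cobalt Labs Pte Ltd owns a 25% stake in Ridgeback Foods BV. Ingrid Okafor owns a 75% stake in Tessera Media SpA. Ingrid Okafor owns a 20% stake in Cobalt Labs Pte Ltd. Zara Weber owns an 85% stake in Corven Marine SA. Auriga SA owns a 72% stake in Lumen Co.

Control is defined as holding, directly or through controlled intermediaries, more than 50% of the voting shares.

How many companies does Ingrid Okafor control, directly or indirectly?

Ingrid holds 100% of Auriga, so Ingrid controls Auriga.
Auriga holds 72% of Lumen, so Ingrid controls Lumen.
Ingrid holds 75% of Tessera, so Ingrid controls Tessera.
No other company's threshold is met.
Ingrid controls 3 companies.

3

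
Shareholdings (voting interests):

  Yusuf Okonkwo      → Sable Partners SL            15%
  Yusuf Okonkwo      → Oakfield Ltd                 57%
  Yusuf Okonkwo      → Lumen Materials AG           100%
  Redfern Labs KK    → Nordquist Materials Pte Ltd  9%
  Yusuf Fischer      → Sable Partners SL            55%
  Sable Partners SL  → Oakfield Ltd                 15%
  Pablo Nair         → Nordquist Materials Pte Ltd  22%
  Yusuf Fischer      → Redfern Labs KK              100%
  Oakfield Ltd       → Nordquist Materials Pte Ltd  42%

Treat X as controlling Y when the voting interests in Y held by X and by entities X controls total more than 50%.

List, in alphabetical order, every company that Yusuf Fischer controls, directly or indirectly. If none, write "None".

Yusuf Fischer holds 55% of Sable, so Yusuf Fischer controls Sable.
Yusuf Fischer holds 100% of Redfern, so Yusuf Fischer controls Redfern.
No other company's threshold is met.

Redfern Labs KK, Sable Partners SL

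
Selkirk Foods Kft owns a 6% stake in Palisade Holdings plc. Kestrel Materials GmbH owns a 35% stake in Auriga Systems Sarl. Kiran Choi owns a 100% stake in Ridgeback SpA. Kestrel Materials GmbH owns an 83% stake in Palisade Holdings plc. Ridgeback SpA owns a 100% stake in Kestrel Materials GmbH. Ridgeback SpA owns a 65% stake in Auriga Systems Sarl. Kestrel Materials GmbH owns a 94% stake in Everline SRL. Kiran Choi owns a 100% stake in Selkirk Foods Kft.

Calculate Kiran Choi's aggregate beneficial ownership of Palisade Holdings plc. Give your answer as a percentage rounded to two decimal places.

Kiran reaches Palisade along 2 paths.
Via Ridgeback → Kestrel: 100% × 100% × 83% = 83%.
Via Selkirk: 100% × 6% = 6%.
Total: 83% + 6% = 89%.
Rounded: 89.00%.

89.00%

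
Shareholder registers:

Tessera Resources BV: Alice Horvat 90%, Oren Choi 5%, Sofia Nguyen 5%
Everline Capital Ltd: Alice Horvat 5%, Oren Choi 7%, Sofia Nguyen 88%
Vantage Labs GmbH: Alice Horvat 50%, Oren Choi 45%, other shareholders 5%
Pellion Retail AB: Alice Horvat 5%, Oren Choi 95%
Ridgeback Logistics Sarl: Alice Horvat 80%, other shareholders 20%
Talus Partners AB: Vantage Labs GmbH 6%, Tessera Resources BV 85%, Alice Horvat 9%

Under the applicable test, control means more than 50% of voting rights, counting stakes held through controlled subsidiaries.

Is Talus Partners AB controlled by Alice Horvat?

Yes

Alice holds 90% of Tessera, so Alice controls Tessera.
Tessera and Alice together hold 85% + 9% = 94% of Talus, so Alice controls Talus.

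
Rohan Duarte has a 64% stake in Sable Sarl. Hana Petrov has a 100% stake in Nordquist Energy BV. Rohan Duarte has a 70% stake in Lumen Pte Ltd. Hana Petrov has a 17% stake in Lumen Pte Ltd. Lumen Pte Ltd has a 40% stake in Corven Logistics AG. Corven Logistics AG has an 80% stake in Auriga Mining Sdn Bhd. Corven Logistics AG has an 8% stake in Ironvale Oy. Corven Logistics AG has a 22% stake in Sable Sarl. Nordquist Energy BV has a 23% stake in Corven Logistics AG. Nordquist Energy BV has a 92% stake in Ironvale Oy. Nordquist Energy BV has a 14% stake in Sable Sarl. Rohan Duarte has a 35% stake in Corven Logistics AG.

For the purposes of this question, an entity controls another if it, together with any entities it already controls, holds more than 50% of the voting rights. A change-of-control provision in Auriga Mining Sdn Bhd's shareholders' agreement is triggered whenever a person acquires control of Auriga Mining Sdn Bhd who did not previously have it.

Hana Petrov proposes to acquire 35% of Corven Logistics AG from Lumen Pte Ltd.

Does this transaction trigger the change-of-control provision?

The purchase adds only to Hana's holdings (Lumen's stake shrinks), so Hana is the only person who could newly come to control Auriga.
Hana holds 100% of Nordquist, so Hana controls Nordquist.
Nordquist holds 92% of Ironvale, so Hana controls Ironvale.
Neither Hana nor any entity Hana controls holds any voting interest in Auriga.
So before the transaction, Hana does not control Auriga.
After the purchase, Hana holds 35% of Corven directly, and Lumen's stake falls to 5%.
Nordquist and Hana together hold 23% + 35% = 58% of Corven, so Hana controls Corven.
Corven holds 80% of Auriga, so Hana controls Auriga.
Hana did not control Auriga before and does after, so the clause is triggered.

Yes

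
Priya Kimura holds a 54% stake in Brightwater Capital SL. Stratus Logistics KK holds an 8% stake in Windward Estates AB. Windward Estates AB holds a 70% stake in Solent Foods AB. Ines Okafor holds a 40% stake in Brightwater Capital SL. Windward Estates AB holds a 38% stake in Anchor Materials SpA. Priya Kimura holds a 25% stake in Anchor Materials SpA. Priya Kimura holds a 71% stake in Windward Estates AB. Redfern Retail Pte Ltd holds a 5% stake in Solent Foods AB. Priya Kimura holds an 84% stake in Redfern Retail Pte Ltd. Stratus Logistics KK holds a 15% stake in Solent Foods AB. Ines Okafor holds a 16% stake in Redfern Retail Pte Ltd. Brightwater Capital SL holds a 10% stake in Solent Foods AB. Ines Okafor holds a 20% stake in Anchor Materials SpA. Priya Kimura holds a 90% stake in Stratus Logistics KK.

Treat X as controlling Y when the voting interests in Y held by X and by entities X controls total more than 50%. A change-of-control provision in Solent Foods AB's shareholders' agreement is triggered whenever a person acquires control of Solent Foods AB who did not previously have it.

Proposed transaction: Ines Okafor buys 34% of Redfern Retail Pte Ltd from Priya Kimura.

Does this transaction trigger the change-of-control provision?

No

The purchase adds only to Ines's holdings (Priya's stake shrinks), so Ines is the only person who could newly come to control Solent.
Ines's largest direct stake is 40% in Brightwater, which does not meet the threshold, so Ines controls no company.
Neither Ines nor any entity Ines controls holds any voting interest in Solent.
So before the transaction, Ines does not control Solent.
After the purchase, Ines's direct stake in Redfern rises to 16% + 34% = 50%, and Priya's stake falls to 50%.
Ines's side now holds 50% of Redfern, not > 50%, so Ines still does not control Redfern.
After the transaction, neither Ines nor any entity Ines controls holds a voting interest in Solent, so Ines still does not control it.
No new person acquires control, so the clause is not triggered.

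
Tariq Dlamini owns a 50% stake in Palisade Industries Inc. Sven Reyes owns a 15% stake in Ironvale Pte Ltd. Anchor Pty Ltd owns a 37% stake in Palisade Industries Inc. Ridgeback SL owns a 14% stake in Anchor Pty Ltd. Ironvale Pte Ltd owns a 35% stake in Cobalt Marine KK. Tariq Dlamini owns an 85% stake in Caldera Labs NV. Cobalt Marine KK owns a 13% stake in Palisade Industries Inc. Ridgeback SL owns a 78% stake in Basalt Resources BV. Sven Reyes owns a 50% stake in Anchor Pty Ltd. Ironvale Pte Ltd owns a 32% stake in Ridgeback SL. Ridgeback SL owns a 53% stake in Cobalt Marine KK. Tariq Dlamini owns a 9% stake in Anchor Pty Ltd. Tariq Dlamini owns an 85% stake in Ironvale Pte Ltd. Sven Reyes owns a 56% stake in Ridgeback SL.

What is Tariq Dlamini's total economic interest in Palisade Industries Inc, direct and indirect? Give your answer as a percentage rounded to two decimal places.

60.48%

Tariq reaches Palisade along 5 paths.
Direct stake: 50% = 50%.
Via Ironvale → Ridgeback → Cobalt: 85% × 32% × 53% × 13% = 1.87408%.
Via Ironvale → Cobalt: 85% × 35% × 13% = 3.8675%.
Via Ironvale → Ridgeback → Anchor: 85% × 32% × 14% × 37% = 1.40896%.
Via Anchor: 9% × 37% = 3.33%.
Total: 50% + 1.87408% + 3.8675% + 1.40896% + 3.33% = 60.48054%.
Rounded: 60.48%.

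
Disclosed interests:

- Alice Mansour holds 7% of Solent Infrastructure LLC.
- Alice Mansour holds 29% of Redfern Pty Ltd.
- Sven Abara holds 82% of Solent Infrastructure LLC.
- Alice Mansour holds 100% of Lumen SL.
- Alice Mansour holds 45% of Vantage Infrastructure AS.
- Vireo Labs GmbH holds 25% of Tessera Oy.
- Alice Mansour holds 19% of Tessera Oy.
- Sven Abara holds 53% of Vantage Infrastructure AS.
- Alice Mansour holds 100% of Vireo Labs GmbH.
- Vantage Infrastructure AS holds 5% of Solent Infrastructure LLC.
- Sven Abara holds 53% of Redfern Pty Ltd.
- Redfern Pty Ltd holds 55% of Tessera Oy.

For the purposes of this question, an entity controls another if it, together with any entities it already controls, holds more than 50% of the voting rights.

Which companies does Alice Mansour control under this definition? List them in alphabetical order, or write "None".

Lumen SL, Vireo Labs GmbH

Alice holds 100% of Vireo, so Alice controls Vireo.
Alice holds 100% of Lumen, so Alice controls Lumen.
No other company's threshold is met.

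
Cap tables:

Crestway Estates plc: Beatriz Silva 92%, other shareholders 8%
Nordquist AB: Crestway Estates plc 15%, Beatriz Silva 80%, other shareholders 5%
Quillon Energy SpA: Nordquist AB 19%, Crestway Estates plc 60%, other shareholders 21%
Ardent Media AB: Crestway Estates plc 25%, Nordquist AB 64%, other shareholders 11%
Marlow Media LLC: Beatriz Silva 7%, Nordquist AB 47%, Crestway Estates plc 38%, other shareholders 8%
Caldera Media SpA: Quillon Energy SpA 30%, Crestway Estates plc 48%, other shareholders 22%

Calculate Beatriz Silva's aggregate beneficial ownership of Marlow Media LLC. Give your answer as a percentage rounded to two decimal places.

Beatriz reaches Marlow along 4 paths.
Direct stake: 7% = 7%.
Via Crestway → Nordquist: 92% × 15% × 47% = 6.486%.
Via Nordquist: 80% × 47% = 37.6%.
Via Crestway: 92% × 38% = 34.96%.
Total: 7% + 6.486% + 37.6% + 34.96% = 86.046%.
Rounded: 86.05%.

86.05%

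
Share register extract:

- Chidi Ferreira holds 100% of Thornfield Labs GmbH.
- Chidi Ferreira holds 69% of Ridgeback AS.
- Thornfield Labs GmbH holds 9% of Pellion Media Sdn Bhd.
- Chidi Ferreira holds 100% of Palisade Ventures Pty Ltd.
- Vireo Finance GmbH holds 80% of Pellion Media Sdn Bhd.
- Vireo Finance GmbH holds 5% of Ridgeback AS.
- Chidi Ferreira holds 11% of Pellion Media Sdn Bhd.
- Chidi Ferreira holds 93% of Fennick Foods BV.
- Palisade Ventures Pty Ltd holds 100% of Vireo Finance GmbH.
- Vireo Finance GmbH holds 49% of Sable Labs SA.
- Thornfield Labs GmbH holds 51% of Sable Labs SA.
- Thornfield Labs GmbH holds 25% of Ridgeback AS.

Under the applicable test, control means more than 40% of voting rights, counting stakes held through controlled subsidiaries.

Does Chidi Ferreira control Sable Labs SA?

Chidi holds 100% of Palisade, so Chidi controls Palisade.
Palisade holds 100% of Vireo, so Chidi controls Vireo.
Chidi holds 100% of Thornfield, so Chidi controls Thornfield.
Vireo and Thornfield together hold 49% + 51% = 100% of Sable, so Chidi controls Sable.

Yes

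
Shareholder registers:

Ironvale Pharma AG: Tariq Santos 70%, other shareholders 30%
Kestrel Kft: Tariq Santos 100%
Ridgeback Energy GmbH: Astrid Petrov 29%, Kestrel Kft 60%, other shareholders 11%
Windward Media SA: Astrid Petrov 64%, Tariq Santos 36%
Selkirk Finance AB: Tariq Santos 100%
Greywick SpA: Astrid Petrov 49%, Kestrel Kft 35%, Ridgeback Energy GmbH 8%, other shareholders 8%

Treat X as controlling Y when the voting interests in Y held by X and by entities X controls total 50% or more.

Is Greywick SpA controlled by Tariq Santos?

No

Tariq holds 70% of Ironvale, so Tariq controls Ironvale.
Tariq holds 100% of Kestrel, so Tariq controls Kestrel.
Kestrel holds 60% of Ridgeback, so Tariq controls Ridgeback.
Tariq holds 100% of Selkirk, so Tariq controls Selkirk.
In Greywick, Tariq's side holds only 35% + 8% = 43%, not ≥ 50%.
So Tariq does not control Greywick.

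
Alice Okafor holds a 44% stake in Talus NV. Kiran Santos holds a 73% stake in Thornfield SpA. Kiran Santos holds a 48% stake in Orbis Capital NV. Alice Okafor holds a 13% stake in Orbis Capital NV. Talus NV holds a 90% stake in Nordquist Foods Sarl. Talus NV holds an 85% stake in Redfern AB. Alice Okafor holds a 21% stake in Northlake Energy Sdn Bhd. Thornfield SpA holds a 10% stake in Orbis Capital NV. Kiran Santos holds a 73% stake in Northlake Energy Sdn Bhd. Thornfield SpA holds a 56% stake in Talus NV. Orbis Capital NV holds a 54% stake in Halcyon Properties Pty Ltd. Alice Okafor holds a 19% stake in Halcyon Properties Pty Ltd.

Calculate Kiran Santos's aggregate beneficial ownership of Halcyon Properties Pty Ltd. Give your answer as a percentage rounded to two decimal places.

Kiran reaches Halcyon along 2 paths.
Via Orbis: 48% × 54% = 25.92%.
Via Thornfield → Orbis: 73% × 10% × 54% = 3.942%.
Total: 25.92% + 3.942% = 29.862%.
Rounded: 29.86%.

29.86%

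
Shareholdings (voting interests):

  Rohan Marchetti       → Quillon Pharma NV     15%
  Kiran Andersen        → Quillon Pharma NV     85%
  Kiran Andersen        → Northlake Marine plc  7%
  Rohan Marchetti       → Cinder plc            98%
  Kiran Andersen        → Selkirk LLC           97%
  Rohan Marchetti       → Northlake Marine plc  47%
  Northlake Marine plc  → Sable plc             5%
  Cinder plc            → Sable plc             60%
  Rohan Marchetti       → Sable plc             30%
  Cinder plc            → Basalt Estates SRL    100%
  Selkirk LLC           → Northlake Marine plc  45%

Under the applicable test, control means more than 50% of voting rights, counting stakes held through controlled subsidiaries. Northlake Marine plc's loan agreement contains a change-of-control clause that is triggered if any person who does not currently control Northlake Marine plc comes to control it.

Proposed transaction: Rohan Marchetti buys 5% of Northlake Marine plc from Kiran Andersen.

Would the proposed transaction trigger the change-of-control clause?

Yes

The purchase adds only to Rohan's holdings (Kiran's stake shrinks), so Rohan is the only person who could newly come to control Northlake.
Rohan holds 98% of Cinder, so Rohan controls Cinder.
Rohan and Cinder together hold 30% + 60% = 90% of Sable, so Rohan controls Sable.
Cinder holds 100% of Basalt, so Rohan controls Basalt.
In Northlake, Rohan's side holds only 47%, not > 50%.
So before the transaction, Rohan does not control Northlake.
After the purchase, Rohan's direct stake in Northlake rises to 47% + 5% = 52%, and Kiran's stake falls to 2%.
Rohan holds 52% of Northlake, so Rohan controls Northlake.
Rohan did not control Northlake before and does after, so the clause is triggered.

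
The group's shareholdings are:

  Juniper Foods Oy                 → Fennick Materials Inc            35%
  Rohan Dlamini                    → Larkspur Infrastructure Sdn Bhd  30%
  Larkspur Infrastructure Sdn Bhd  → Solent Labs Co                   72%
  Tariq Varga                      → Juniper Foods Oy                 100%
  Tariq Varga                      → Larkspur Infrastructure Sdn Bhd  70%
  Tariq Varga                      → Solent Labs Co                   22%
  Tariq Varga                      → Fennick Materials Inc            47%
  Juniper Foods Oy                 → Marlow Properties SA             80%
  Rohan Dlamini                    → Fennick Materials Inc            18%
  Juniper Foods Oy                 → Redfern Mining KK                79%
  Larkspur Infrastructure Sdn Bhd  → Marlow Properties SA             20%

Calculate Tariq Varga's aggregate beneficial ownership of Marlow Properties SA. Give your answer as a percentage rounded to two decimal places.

94.00%

Tariq reaches Marlow along 2 paths.
Via Larkspur: 70% × 20% = 14%.
Via Juniper: 100% × 80% = 80%.
Total: 14% + 80% = 94%.
Rounded: 94.00%.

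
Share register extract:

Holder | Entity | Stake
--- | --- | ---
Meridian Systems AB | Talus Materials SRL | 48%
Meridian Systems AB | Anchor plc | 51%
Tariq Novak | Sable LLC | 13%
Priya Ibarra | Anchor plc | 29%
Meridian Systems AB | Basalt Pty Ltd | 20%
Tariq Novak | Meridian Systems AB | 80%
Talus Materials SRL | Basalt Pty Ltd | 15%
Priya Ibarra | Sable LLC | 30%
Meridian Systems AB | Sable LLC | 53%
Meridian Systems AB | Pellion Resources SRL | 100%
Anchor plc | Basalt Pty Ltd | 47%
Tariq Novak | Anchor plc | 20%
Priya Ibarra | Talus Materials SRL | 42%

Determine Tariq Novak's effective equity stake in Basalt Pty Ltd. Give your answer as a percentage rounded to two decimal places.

50.34%

Tariq reaches Basalt along 4 paths.
Via Meridian → Anchor: 80% × 51% × 47% = 19.176%.
Via Anchor: 20% × 47% = 9.4%.
Via Meridian → Talus: 80% × 48% × 15% = 5.76%.
Via Meridian: 80% × 20% = 16%.
Total: 19.176% + 9.4% + 5.76% + 16% = 50.336%.
Rounded: 50.34%.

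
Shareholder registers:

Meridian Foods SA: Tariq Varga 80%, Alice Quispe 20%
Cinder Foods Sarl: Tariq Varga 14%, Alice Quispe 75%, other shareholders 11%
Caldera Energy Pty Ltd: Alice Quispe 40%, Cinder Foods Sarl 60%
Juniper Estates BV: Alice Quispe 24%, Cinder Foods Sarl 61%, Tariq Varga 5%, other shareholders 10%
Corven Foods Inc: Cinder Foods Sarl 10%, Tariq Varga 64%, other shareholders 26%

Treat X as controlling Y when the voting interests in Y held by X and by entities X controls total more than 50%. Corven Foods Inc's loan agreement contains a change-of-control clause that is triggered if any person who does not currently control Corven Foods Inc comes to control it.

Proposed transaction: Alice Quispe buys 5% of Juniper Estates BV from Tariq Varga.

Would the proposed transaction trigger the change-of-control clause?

No

The purchase adds only to Alice's holdings (Tariq's stake shrinks), so Alice is the only person who could newly come to control Corven.
Alice holds 75% of Cinder, so Alice controls Cinder.
Alice and Cinder together hold 40% + 60% = 100% of Caldera, so Alice controls Caldera.
Alice and Cinder together hold 24% + 61% = 85% of Juniper, so Alice controls Juniper.
In Corven, Alice's side holds only 10%, not > 50%.
So before the transaction, Alice does not control Corven.
After the purchase, Alice's direct stake in Juniper rises to 24% + 5% = 29%, and Tariq's stake falls to 0%.
Alice and Cinder together hold 29% + 61% = 90% of Juniper, so Alice controls Juniper.
After the transaction, Alice's side holds 10% of Corven, not > 50%, so Alice still does not control Corven.
No new person acquires control, so the clause is not triggered.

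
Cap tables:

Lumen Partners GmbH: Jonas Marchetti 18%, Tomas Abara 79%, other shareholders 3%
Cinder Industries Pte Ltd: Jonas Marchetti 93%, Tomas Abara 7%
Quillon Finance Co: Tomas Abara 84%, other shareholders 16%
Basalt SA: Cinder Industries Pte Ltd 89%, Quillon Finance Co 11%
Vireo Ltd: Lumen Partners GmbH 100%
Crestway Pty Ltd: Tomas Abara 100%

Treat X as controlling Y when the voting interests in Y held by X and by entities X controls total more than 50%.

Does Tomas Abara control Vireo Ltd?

Yes

Tomas holds 79% of Lumen, so Tomas controls Lumen.
Lumen holds 100% of Vireo, so Tomas controls Vireo.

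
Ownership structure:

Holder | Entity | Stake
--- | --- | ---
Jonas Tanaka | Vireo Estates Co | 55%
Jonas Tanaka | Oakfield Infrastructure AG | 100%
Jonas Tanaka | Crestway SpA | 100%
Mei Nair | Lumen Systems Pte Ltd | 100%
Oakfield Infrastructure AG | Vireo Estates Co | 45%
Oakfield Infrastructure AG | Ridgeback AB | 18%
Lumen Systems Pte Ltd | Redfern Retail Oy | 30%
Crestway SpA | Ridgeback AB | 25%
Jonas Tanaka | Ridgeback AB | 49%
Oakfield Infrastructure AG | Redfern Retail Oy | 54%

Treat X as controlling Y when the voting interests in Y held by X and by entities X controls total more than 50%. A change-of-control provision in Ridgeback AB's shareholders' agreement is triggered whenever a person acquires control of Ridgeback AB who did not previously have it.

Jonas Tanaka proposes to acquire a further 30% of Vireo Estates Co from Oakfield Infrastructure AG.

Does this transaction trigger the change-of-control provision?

No

The purchase adds only to Jonas's holdings (Oakfield's stake shrinks), so Jonas is the only person who could newly come to control Ridgeback.
Jonas holds 100% of Oakfield, so Jonas controls Oakfield.
Jonas holds 100% of Crestway, so Jonas controls Crestway.
Jonas and Crestway and Oakfield together hold 49% + 25% + 18% = 92% of Ridgeback, so Jonas controls Ridgeback.
So Jonas already controls Ridgeback before the transaction.
After the purchase, Jonas's direct stake in Vireo rises to 55% + 30% = 85%, and Oakfield's stake falls to 15%.
Jonas controlled Ridgeback already, so this is not a new person acquiring control; every other person's position is unchanged or reduced.
No new person acquires control, so the clause is not triggered.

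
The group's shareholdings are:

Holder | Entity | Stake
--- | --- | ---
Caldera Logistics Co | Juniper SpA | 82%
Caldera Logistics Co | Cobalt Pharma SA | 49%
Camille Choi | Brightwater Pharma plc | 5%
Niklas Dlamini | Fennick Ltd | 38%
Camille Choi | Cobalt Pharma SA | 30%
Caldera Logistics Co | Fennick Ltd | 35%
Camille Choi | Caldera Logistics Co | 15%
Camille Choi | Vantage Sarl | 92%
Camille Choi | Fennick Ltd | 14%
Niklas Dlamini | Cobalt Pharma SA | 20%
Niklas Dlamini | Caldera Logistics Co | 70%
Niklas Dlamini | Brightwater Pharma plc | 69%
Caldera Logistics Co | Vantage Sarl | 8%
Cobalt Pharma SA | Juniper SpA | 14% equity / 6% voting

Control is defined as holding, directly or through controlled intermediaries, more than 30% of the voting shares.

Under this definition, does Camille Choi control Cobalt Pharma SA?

Camille holds 92% of Vantage, so Camille controls Vantage.
In Cobalt, Camille's side holds only 30%, not > 30%.
So Camille does not control Cobalt.

No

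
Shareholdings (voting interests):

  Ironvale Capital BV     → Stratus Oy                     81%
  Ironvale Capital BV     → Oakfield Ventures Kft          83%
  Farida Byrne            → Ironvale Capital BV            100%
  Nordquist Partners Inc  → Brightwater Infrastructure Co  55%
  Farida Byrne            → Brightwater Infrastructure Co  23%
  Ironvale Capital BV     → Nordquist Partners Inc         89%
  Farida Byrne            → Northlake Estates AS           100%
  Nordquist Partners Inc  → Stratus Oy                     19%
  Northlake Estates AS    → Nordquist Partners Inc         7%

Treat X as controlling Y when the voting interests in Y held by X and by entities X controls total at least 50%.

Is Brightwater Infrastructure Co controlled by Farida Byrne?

Yes

Farida holds 100% of Ironvale, so Farida controls Ironvale.
Farida holds 100% of Northlake, so Farida controls Northlake.
Northlake and Ironvale together hold 7% + 89% = 96% of Nordquist, so Farida controls Nordquist.
Nordquist and Farida together hold 55% + 23% = 78% of Brightwater, so Farida controls Brightwater.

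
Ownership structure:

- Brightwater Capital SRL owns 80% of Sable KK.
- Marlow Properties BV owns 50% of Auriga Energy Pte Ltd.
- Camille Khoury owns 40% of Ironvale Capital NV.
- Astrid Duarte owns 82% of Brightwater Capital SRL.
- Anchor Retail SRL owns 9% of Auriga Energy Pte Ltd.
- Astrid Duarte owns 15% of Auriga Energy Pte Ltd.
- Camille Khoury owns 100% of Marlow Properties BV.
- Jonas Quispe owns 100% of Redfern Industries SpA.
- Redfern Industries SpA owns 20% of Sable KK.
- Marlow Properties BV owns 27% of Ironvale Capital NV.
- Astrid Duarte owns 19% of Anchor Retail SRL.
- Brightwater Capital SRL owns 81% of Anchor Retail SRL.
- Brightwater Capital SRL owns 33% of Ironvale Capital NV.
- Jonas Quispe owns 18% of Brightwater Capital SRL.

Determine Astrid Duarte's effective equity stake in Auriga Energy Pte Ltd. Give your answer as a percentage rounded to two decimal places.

Astrid reaches Auriga along 3 paths.
Via Anchor: 19% × 9% = 1.71%.
Via Brightwater → Anchor: 82% × 81% × 9% = 5.9778%.
Direct stake: 15% = 15%.
Total: 1.71% + 5.9778% + 15% = 22.6878%.
Rounded: 22.69%.

22.69%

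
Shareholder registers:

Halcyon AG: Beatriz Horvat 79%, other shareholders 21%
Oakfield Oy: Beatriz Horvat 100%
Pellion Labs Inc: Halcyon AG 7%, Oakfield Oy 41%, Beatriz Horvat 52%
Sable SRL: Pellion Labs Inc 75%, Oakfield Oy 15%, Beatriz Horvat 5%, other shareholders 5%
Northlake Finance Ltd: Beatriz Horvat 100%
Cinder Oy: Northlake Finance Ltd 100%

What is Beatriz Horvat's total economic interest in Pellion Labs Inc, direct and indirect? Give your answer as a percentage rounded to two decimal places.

Beatriz reaches Pellion along 3 paths.
Via Halcyon: 79% × 7% = 5.53%.
Via Oakfield: 100% × 41% = 41%.
Direct stake: 52% = 52%.
Total: 5.53% + 41% + 52% = 98.53%.

98.53%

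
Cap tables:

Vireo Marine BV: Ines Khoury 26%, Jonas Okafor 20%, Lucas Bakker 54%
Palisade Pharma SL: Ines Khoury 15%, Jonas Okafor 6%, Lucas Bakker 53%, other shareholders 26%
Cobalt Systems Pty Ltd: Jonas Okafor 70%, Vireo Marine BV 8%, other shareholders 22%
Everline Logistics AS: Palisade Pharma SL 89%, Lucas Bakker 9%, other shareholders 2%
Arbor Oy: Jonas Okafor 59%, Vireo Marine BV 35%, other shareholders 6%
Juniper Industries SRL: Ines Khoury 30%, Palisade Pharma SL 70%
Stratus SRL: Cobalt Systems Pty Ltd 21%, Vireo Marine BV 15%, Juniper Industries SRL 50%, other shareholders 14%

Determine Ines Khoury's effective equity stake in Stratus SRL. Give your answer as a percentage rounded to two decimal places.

Ines reaches Stratus along 4 paths.
Via Vireo → Cobalt: 26% × 8% × 21% = 0.4368%.
Via Vireo: 26% × 15% = 3.9%.
Via Juniper: 30% × 50% = 15%.
Via Palisade → Juniper: 15% × 70% × 50% = 5.25%.
Total: 0.4368% + 3.9% + 15% + 5.25% = 24.5868%.
Rounded: 24.59%.

24.59%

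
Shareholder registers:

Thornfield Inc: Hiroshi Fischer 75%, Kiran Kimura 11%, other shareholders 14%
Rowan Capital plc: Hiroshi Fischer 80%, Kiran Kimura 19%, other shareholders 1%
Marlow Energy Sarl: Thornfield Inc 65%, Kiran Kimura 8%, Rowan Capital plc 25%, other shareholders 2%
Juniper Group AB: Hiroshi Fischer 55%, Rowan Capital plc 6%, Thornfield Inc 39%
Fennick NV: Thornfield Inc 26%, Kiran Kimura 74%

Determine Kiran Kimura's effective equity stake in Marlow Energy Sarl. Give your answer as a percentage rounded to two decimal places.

19.90%

Kiran reaches Marlow along 3 paths.
Via Thornfield: 11% × 65% = 7.15%.
Direct stake: 8% = 8%.
Via Rowan: 19% × 25% = 4.75%.
Total: 7.15% + 8% + 4.75% = 19.9%.
Rounded: 19.90%.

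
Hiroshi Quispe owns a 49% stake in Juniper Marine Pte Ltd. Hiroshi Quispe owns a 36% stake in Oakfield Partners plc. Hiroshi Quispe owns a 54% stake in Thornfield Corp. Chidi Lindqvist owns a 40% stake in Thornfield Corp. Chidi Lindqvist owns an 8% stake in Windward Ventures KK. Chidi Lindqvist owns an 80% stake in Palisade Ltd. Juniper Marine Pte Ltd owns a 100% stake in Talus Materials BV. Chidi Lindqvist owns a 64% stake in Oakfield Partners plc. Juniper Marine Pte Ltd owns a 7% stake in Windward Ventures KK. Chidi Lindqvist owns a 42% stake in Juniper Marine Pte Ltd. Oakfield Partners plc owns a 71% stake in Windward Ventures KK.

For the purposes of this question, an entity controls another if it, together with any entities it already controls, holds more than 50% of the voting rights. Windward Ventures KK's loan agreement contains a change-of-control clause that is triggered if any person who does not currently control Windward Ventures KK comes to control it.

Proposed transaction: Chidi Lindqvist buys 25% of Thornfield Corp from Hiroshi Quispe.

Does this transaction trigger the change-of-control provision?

The purchase adds only to Chidi's holdings (Hiroshi's stake shrinks), so Chidi is the only person who could newly come to control Windward.
Chidi holds 64% of Oakfield, so Chidi controls Oakfield.
Oakfield and Chidi together hold 71% + 8% = 79% of Windward, so Chidi controls Windward.
So Chidi already controls Windward before the transaction.
After the purchase, Chidi's direct stake in Thornfield rises to 40% + 25% = 65%, and Hiroshi's stake falls to 29%.
Chidi controlled Windward already, so this is not a new person acquiring control; every other person's position is unchanged or reduced.
No new person acquires control, so the clause is not triggered.

No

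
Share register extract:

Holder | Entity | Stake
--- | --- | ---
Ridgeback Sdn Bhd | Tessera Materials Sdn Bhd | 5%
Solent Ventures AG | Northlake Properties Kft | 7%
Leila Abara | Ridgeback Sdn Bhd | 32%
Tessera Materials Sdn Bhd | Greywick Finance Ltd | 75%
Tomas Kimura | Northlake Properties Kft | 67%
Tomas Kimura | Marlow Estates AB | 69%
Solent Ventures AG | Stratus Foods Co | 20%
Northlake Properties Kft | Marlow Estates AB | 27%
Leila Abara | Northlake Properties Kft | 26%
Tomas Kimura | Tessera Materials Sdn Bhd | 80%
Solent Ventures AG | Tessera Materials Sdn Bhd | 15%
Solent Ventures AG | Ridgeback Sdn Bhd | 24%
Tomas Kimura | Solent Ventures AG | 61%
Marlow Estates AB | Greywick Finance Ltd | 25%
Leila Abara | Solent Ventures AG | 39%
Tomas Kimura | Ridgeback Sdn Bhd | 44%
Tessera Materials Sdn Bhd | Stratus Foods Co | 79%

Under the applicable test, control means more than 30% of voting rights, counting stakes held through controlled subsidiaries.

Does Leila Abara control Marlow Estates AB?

No

Leila holds 39% of Solent, so Leila controls Solent.
Leila and Solent together hold 32% + 24% = 56% of Ridgeback, so Leila controls Ridgeback.
Solent and Leila together hold 7% + 26% = 33% of Northlake, so Leila controls Northlake.
In Marlow, Leila's side holds only 27%, not > 30%.
So Leila does not control Marlow.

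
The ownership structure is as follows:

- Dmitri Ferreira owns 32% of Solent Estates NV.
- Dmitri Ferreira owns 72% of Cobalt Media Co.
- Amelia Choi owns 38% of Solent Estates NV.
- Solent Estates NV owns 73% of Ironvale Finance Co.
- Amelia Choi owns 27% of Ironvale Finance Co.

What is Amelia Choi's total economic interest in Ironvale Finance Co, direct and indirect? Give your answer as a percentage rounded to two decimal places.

Amelia reaches Ironvale along 2 paths.
Via Solent: 38% × 73% = 27.74%.
Direct stake: 27% = 27%.
Total: 27.74% + 27% = 54.74%.

54.74%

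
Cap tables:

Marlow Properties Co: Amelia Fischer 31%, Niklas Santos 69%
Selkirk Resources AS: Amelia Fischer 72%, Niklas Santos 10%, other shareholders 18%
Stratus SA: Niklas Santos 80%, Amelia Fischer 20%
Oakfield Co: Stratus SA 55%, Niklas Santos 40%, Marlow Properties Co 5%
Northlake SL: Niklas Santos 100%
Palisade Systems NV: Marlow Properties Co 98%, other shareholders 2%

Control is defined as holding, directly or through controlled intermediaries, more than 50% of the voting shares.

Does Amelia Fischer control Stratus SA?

No

Amelia holds 72% of Selkirk, so Amelia controls Selkirk.
In Stratus, Amelia's side holds only 20%, not > 50%.
So Amelia does not control Stratus.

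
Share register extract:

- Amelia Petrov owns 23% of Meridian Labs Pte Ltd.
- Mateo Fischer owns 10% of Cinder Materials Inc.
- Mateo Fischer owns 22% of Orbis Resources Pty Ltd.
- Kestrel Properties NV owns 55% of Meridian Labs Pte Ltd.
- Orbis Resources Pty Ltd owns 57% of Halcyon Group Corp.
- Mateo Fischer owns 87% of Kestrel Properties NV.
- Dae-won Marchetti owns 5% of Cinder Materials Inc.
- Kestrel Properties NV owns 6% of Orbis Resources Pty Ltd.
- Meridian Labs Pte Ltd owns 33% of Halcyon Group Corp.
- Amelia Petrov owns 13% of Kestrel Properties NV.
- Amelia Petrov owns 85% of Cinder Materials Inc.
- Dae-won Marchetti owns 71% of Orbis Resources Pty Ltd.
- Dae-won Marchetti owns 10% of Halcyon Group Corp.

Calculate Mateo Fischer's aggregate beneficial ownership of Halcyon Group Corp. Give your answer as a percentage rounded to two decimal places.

Mateo reaches Halcyon along 3 paths.
Via Kestrel → Meridian: 87% × 55% × 33% = 15.7905%.
Via Orbis: 22% × 57% = 12.54%.
Via Kestrel → Orbis: 87% × 6% × 57% = 2.9754%.
Total: 15.7905% + 12.54% + 2.9754% = 31.3059%.
Rounded: 31.31%.

31.31%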